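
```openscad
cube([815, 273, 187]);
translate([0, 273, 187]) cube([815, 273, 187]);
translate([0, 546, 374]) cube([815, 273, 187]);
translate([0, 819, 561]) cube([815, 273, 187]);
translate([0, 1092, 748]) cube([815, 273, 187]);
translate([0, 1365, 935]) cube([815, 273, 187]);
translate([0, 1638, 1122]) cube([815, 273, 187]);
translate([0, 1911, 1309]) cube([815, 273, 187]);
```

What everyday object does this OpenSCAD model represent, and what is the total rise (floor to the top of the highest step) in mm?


A staircase. The total rise is 1496 mm.

8 identical blocks, each offset up and back from the previous — a staircase. Each step is 187 mm tall and there are 8 of them, so the total rise is 8 × 187 = 1496 mm.


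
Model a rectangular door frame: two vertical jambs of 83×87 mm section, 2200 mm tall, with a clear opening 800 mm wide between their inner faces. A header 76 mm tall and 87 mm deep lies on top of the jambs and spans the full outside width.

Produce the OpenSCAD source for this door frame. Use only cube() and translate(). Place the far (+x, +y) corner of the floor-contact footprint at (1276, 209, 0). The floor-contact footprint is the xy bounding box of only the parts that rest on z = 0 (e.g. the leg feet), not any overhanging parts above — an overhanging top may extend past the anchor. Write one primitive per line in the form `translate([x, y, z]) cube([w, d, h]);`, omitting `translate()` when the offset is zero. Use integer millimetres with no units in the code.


translate([310, 122, 0]) cube([83, 87, 2200]);
translate([1193, 122, 0]) cube([83, 87, 2200]);
translate([310, 122, 2200]) cube([966, 87, 76]);


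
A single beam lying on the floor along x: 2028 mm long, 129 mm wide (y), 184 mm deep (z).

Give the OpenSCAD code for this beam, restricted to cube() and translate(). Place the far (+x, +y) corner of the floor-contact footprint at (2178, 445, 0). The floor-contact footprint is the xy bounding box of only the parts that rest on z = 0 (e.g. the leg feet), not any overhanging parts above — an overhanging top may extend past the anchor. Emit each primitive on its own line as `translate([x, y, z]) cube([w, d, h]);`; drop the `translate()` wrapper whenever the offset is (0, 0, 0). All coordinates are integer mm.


translate([150, 316, 0]) cube([2028, 129, 184]);


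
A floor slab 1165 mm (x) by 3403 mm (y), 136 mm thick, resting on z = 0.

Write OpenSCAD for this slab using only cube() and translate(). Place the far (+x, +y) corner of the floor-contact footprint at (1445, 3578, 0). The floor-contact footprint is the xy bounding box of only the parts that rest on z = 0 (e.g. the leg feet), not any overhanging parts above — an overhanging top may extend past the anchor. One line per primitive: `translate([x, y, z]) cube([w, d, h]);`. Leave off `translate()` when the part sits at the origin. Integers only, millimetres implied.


translate([280, 175, 0]) cube([1165, 3403, 136]);


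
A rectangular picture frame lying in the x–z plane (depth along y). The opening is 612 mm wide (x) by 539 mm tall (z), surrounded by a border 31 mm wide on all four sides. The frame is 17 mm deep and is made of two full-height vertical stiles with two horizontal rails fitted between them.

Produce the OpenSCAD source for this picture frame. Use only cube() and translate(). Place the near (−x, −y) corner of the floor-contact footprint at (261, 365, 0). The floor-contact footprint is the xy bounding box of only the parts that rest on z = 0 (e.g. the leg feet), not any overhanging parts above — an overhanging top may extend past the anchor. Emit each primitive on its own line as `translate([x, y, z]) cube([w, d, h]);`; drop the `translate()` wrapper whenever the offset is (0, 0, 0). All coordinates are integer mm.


translate([261, 365, 0]) cube([31, 17, 601]);
translate([904, 365, 0]) cube([31, 17, 601]);
translate([292, 365, 0]) cube([612, 17, 31]);
translate([292, 365, 570]) cube([612, 17, 31]);


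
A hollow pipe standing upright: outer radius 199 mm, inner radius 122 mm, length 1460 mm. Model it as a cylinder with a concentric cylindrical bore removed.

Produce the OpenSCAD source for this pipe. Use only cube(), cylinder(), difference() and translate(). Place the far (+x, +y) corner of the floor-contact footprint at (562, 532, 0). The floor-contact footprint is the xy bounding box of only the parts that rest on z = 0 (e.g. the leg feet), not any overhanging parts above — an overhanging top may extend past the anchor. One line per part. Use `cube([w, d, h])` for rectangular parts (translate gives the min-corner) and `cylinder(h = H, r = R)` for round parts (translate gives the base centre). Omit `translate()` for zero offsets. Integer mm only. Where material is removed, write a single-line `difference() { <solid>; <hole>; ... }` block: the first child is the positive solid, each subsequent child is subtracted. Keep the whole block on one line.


difference() { translate([363, 333, 0]) cylinder(h = 1460, r = 199); translate([363, 333, 0]) cylinder(h = 1460, r = 122); }


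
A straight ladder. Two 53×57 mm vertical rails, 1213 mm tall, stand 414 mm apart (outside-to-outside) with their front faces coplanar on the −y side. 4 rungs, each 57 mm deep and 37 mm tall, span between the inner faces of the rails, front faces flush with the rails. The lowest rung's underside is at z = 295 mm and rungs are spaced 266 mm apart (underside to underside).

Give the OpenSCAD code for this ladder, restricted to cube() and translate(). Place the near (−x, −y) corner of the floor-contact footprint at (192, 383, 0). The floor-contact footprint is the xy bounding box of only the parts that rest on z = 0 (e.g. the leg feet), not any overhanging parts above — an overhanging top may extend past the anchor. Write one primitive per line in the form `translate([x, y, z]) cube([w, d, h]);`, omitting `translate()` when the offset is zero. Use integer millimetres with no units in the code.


translate([192, 383, 0]) cube([53, 57, 1213]);
translate([553, 383, 0]) cube([53, 57, 1213]);
translate([245, 383, 295]) cube([308, 57, 37]);
translate([245, 383, 561]) cube([308, 57, 37]);
translate([245, 383, 827]) cube([308, 57, 37]);
translate([245, 383, 1093]) cube([308, 57, 37]);


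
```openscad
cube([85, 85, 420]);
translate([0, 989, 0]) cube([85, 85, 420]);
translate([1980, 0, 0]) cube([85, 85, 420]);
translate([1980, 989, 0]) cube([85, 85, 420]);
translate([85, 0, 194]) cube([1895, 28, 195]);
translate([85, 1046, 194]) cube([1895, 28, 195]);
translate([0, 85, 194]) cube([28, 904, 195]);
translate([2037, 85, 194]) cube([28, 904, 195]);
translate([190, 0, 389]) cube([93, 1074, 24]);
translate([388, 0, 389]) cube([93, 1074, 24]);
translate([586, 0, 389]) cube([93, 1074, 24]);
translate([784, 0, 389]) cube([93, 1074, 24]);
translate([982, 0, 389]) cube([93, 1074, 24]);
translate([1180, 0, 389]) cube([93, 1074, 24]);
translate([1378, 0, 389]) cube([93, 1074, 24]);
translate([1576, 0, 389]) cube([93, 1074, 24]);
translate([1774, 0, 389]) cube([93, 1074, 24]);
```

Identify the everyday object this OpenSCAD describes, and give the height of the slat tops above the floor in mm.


A bed frame. The slat-top height is 413 mm.

Four posts, four rails, and a row of slats — a bed frame. Slats sit on the rails at z = 194 + 195 = 389; with slat thickness 24, the top is 413 mm.


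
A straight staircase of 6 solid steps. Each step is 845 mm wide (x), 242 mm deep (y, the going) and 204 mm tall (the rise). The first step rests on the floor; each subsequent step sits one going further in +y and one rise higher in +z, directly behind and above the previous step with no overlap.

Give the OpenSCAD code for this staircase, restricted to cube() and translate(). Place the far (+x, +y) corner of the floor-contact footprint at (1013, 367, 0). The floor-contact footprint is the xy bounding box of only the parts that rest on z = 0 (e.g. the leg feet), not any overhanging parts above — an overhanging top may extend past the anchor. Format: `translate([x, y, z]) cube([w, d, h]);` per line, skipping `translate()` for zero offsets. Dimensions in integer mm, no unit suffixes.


translate([168, 125, 0]) cube([845, 242, 204]);
translate([168, 367, 204]) cube([845, 242, 204]);
translate([168, 609, 408]) cube([845, 242, 204]);
translate([168, 851, 612]) cube([845, 242, 204]);
translate([168, 1093, 816]) cube([845, 242, 204]);
translate([168, 1335, 1020]) cube([845, 242, 204]);


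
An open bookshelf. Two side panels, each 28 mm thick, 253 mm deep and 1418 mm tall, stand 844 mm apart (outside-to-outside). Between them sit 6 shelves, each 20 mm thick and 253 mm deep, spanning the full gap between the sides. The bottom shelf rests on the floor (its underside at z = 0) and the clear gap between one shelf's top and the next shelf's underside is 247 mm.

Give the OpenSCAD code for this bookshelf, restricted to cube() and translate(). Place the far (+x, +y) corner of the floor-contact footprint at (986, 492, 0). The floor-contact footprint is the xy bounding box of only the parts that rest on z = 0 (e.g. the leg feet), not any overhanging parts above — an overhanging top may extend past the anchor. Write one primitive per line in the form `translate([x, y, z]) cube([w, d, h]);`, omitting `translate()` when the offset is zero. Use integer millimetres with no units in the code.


translate([142, 239, 0]) cube([28, 253, 1418]);
translate([958, 239, 0]) cube([28, 253, 1418]);
translate([170, 239, 0]) cube([788, 253, 20]);
translate([170, 239, 267]) cube([788, 253, 20]);
translate([170, 239, 534]) cube([788, 253, 20]);
translate([170, 239, 801]) cube([788, 253, 20]);
translate([170, 239, 1068]) cube([788, 253, 20]);
translate([170, 239, 1335]) cube([788, 253, 20]);


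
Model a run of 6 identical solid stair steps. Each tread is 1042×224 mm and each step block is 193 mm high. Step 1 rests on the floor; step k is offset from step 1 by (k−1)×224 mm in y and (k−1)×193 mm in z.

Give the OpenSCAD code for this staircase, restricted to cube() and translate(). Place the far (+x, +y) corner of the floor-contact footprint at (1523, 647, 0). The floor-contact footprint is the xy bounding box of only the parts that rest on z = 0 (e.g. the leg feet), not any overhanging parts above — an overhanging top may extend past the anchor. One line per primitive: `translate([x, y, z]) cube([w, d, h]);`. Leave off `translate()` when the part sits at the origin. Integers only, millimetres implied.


translate([481, 423, 0]) cube([1042, 224, 193]);
translate([481, 647, 193]) cube([1042, 224, 193]);
translate([481, 871, 386]) cube([1042, 224, 193]);
translate([481, 1095, 579]) cube([1042, 224, 193]);
translate([481, 1319, 772]) cube([1042, 224, 193]);
translate([481, 1543, 965]) cube([1042, 224, 193]);


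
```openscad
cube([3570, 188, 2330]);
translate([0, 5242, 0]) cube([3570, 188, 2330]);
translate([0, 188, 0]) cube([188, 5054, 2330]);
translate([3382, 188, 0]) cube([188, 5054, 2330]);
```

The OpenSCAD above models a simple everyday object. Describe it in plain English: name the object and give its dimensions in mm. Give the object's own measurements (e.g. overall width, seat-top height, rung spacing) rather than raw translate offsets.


The wall frame of a small rectangular building: four walls, each 2330 mm tall and 188 mm thick, enclosing a footprint 3570 mm (x) by 5430 mm (y) outside-to-outside, with no floor or roof. The front and back walls (the −y and +y sides) span the full width; the two side walls fit between them.


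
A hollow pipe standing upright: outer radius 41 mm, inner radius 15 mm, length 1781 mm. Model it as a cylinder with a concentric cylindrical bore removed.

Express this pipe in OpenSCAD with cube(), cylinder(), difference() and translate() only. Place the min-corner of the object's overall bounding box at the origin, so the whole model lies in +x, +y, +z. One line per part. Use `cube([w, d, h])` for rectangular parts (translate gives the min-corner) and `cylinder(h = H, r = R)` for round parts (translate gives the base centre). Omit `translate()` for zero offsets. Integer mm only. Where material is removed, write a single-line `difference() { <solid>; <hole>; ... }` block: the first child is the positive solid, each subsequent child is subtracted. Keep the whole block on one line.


difference() { translate([41, 41, 0]) cylinder(h = 1781, r = 41); translate([41, 41, 0]) cylinder(h = 1781, r = 15); }


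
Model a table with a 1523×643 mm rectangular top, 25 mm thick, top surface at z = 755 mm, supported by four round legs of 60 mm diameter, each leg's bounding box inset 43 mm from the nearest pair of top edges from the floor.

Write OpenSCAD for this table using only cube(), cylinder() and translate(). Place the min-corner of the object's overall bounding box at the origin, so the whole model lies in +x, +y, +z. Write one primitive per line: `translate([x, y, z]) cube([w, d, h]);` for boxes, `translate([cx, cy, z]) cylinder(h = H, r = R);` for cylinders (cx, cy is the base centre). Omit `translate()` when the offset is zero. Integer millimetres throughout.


translate([0, 0, 730]) cube([1523, 643, 25]);
translate([73, 73, 0]) cylinder(h = 730, r = 30);
translate([1450, 73, 0]) cylinder(h = 730, r = 30);
translate([73, 570, 0]) cylinder(h = 730, r = 30);
translate([1450, 570, 0]) cylinder(h = 730, r = 30);


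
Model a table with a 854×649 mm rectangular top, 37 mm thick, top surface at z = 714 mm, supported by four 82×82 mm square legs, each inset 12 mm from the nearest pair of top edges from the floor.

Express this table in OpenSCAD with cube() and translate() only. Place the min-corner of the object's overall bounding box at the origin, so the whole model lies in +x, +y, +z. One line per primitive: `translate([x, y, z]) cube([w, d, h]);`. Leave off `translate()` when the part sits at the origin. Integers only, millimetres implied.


translate([0, 0, 677]) cube([854, 649, 37]);
translate([12, 12, 0]) cube([82, 82, 677]);
translate([760, 12, 0]) cube([82, 82, 677]);
translate([12, 555, 0]) cube([82, 82, 677]);
translate([760, 555, 0]) cube([82, 82, 677]);


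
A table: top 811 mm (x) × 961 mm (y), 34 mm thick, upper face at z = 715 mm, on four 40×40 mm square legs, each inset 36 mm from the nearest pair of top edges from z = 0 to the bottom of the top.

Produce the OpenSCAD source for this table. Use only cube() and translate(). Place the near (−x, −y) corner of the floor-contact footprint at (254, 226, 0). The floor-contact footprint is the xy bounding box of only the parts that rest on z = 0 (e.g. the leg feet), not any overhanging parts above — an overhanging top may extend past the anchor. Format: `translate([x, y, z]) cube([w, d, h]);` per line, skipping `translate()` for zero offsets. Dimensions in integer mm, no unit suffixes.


translate([218, 190, 681]) cube([811, 961, 34]);
translate([254, 226, 0]) cube([40, 40, 681]);
translate([953, 226, 0]) cube([40, 40, 681]);
translate([254, 1075, 0]) cube([40, 40, 681]);
translate([953, 1075, 0]) cube([40, 40, 681]);


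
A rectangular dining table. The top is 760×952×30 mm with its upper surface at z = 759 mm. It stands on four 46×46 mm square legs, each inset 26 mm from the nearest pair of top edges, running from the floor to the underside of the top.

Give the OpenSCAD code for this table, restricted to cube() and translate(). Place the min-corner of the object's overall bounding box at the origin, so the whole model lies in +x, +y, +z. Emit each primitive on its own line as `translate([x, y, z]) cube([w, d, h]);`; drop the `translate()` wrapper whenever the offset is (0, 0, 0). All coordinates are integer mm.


// leg_h = 759 - 30 = 729
translate([0, 0, 729]) cube([760, 952, 30]);
translate([26, 26, 0]) cube([46, 46, 729]);
translate([688, 26, 0]) cube([46, 46, 729]);
translate([26, 880, 0]) cube([46, 46, 729]);
translate([688, 880, 0]) cube([46, 46, 729]);


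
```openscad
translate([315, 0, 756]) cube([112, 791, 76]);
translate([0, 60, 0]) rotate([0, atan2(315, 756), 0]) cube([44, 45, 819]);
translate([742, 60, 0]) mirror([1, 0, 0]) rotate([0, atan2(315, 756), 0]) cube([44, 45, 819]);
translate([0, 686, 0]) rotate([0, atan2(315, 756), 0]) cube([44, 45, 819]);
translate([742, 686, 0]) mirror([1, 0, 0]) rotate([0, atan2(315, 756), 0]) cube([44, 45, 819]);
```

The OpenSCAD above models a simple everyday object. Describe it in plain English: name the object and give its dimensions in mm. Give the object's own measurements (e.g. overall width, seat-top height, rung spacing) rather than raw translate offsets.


A sawhorse. A 112×791×76 mm beam (x, y, z) sits on two A-frame leg pairs. Each pair is two raked legs of 44×45 mm section (45 mm along y) splaying symmetrically in x. Each leg rises 756 mm vertically over 315 mm of horizontal reach and is 819 mm long along its own axis. Every leg's outer bottom edge rests on the floor and its outer top edge meets a bottom edge of the beam — the left legs (tilting toward +x) meet the beam's −x bottom edge, the right legs (their mirror images, tilting toward −x) meet its +x bottom edge — so the leg tops tuck under the beam, the beam's underside is 756 mm above the floor, and the feet are 742 mm apart outside-to-outside with the beam centred between them. The two leg pairs are set in 60 mm from either end of the beam.


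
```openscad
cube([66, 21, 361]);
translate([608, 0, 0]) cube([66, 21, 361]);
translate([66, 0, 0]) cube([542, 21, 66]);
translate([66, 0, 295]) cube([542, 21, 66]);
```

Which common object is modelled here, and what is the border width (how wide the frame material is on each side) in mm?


A picture frame. The border width is 66 mm.

Four thin pieces enclosing a rectangular opening — a picture frame. The two full-height stiles are 361 mm tall; the top rail sits at z = 295 and is 66 mm tall, so the border above the opening is 361 − 295 = 66 mm, matching the stile x-width.


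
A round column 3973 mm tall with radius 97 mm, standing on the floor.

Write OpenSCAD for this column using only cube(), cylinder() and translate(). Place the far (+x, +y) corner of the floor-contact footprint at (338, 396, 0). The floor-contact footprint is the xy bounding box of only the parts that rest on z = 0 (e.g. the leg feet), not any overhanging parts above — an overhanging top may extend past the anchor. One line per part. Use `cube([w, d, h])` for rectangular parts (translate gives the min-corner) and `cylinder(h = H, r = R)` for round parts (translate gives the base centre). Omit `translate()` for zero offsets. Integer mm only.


translate([241, 299, 0]) cylinder(h = 3973, r = 97);


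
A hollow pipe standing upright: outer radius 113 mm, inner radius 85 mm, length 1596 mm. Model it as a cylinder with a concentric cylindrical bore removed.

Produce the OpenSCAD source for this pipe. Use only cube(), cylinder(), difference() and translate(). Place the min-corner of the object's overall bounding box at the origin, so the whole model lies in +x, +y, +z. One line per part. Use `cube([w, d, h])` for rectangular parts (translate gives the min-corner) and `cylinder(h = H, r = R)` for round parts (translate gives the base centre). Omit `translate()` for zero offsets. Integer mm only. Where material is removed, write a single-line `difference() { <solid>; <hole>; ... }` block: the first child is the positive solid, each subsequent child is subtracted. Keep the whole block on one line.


difference() { translate([113, 113, 0]) cylinder(h = 1596, r = 113); translate([113, 113, 0]) cylinder(h = 1596, r = 85); }


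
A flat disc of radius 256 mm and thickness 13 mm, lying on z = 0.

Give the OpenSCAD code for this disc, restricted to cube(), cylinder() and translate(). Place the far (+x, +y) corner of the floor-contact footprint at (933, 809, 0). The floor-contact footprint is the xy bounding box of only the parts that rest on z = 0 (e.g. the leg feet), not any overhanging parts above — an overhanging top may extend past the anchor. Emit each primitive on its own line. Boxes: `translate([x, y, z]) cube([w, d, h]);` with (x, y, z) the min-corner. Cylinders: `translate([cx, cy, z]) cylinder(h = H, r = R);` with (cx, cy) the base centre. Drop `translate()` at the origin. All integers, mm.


translate([677, 553, 0]) cylinder(h = 13, r = 256);


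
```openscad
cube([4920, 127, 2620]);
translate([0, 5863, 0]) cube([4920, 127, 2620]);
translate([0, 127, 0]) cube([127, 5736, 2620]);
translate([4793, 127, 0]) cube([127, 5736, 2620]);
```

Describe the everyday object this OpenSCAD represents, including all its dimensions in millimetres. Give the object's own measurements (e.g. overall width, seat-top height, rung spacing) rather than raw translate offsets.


The wall frame of a small rectangular building: four walls, each 2620 mm tall and 127 mm thick, enclosing a footprint 4920 mm (x) by 5990 mm (y) outside-to-outside, with no floor or roof. The front and back walls (the −y and +y sides) span the full width; the two side walls fit between them.


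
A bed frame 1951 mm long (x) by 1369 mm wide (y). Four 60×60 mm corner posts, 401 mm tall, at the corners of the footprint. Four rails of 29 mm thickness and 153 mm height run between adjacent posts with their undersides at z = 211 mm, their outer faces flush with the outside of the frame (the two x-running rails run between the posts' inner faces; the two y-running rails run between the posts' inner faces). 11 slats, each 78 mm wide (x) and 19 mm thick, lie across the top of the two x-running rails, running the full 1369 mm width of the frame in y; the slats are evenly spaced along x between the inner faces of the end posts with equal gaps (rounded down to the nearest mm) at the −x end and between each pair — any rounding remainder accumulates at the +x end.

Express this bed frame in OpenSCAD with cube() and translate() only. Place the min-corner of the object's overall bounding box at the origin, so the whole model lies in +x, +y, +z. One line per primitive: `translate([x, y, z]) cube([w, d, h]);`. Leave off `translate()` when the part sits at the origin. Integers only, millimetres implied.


cube([60, 60, 401]);
translate([0, 1309, 0]) cube([60, 60, 401]);
translate([1891, 0, 0]) cube([60, 60, 401]);
translate([1891, 1309, 0]) cube([60, 60, 401]);
translate([60, 0, 211]) cube([1831, 29, 153]);
translate([60, 1340, 211]) cube([1831, 29, 153]);
translate([0, 60, 211]) cube([29, 1249, 153]);
translate([1922, 60, 211]) cube([29, 1249, 153]);
translate([141, 0, 364]) cube([78, 1369, 19]);
translate([300, 0, 364]) cube([78, 1369, 19]);
translate([459, 0, 364]) cube([78, 1369, 19]);
translate([618, 0, 364]) cube([78, 1369, 19]);
translate([777, 0, 364]) cube([78, 1369, 19]);
translate([936, 0, 364]) cube([78, 1369, 19]);
translate([1095, 0, 364]) cube([78, 1369, 19]);
translate([1254, 0, 364]) cube([78, 1369, 19]);
translate([1413, 0, 364]) cube([78, 1369, 19]);
translate([1572, 0, 364]) cube([78, 1369, 19]);
translate([1731, 0, 364]) cube([78, 1369, 19]);


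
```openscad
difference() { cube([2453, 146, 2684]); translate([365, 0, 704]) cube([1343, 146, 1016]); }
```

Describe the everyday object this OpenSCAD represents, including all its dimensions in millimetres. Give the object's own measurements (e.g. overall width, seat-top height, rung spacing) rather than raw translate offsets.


A wall 2453 mm long (x), 146 mm thick (y), 2684 mm tall, with a rectangular window opening cut through it. The opening is 1343 mm wide and 1016 mm tall; its sill is at z = 704 mm and its near (−x) edge is 365 mm from the wall's −x end. The opening passes through the full wall thickness.


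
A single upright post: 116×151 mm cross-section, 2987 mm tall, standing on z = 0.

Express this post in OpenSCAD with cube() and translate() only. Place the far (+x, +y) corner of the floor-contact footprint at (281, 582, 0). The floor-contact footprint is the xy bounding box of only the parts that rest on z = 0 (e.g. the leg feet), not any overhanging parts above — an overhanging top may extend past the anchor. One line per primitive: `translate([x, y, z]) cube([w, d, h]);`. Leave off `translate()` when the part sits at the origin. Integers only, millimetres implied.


translate([165, 431, 0]) cube([116, 151, 2987]);


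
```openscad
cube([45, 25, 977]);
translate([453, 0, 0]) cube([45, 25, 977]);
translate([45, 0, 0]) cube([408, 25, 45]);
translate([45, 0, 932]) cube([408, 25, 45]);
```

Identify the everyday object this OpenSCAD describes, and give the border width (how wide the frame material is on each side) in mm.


A picture frame. The border width is 45 mm.

Four thin pieces enclosing a rectangular opening — a picture frame. The two full-height stiles are 977 mm tall; the top rail sits at z = 932 and is 45 mm tall, so the border above the opening is 977 − 932 = 45 mm, matching the stile x-width.


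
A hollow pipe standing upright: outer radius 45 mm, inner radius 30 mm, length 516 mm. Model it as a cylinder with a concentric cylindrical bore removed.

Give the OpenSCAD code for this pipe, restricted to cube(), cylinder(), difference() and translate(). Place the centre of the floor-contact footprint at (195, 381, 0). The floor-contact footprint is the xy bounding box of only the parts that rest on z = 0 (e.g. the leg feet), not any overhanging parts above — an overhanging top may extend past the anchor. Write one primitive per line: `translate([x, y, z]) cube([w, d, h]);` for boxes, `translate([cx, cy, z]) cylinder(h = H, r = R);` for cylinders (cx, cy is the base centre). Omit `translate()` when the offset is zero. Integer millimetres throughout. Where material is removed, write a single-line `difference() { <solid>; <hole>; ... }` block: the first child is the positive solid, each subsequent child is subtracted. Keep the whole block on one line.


difference() { translate([195, 381, 0]) cylinder(h = 516, r = 45); translate([195, 381, 0]) cylinder(h = 516, r = 30); }


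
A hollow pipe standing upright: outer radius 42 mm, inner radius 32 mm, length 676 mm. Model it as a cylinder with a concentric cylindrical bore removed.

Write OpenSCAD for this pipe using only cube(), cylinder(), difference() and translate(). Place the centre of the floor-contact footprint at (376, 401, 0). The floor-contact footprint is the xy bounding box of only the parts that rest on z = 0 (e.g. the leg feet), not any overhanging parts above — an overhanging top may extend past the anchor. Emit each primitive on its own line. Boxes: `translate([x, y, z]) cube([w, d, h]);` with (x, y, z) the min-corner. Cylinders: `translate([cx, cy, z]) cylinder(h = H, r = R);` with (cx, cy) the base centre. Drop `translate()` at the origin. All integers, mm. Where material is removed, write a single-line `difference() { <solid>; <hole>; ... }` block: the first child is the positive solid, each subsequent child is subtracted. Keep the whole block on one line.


difference() { translate([376, 401, 0]) cylinder(h = 676, r = 42); translate([376, 401, 0]) cylinder(h = 676, r = 32); }


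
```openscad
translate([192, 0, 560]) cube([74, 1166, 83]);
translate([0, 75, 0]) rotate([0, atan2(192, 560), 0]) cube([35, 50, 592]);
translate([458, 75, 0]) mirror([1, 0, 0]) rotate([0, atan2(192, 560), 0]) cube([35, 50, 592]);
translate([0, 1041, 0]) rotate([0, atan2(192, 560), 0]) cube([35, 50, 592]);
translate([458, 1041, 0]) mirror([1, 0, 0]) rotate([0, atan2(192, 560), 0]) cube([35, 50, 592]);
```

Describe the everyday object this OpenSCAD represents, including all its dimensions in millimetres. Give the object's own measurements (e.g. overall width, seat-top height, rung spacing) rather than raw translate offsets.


A sawhorse. A 74×1166×83 mm beam (x, y, z) sits on two A-frame leg pairs. Each pair is two raked legs of 35×50 mm section (50 mm along y) splaying symmetrically in x. Each leg rises 560 mm vertically over 192 mm of horizontal reach and is 592 mm long along its own axis. Every leg's outer bottom edge rests on the floor and its outer top edge meets a bottom edge of the beam — the left legs (tilting toward +x) meet the beam's −x bottom edge, the right legs (their mirror images, tilting toward −x) meet its +x bottom edge — so the leg tops tuck under the beam, the beam's underside is 560 mm above the floor, and the feet are 458 mm apart outside-to-outside with the beam centred between them. The two leg pairs are set in 75 mm from either end of the beam.


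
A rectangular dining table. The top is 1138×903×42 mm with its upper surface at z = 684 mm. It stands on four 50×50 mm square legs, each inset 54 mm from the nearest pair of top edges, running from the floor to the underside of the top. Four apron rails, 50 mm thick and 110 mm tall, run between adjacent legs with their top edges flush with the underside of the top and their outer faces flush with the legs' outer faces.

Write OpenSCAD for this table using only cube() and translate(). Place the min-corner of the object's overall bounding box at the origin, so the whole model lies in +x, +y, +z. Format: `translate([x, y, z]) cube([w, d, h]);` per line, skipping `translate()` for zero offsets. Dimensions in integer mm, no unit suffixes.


translate([0, 0, 642]) cube([1138, 903, 42]);
translate([54, 54, 0]) cube([50, 50, 642]);
translate([1034, 54, 0]) cube([50, 50, 642]);
translate([54, 799, 0]) cube([50, 50, 642]);
translate([1034, 799, 0]) cube([50, 50, 642]);
translate([104, 54, 532]) cube([930, 50, 110]);
translate([104, 799, 532]) cube([930, 50, 110]);
translate([54, 104, 532]) cube([50, 695, 110]);
translate([1034, 104, 532]) cube([50, 695, 110]);


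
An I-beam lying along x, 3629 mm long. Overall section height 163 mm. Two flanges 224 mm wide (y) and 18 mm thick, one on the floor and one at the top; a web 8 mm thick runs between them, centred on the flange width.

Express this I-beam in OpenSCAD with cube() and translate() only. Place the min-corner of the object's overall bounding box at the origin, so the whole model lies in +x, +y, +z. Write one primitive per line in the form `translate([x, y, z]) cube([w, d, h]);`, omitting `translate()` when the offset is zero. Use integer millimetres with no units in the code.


cube([3629, 224, 18]);
translate([0, 108, 18]) cube([3629, 8, 127]);
translate([0, 0, 145]) cube([3629, 224, 18]);


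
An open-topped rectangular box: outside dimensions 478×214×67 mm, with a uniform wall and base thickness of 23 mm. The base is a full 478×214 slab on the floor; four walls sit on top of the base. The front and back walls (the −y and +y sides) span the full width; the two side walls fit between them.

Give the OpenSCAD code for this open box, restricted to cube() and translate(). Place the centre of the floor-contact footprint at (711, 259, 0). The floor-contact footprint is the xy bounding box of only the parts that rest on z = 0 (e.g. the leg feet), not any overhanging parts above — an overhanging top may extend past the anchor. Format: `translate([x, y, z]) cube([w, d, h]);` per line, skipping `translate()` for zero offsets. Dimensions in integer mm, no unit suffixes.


translate([472, 152, 0]) cube([478, 214, 23]);
translate([472, 152, 23]) cube([478, 23, 44]);
translate([472, 343, 23]) cube([478, 23, 44]);
translate([472, 175, 23]) cube([23, 168, 44]);
translate([927, 175, 23]) cube([23, 168, 44]);


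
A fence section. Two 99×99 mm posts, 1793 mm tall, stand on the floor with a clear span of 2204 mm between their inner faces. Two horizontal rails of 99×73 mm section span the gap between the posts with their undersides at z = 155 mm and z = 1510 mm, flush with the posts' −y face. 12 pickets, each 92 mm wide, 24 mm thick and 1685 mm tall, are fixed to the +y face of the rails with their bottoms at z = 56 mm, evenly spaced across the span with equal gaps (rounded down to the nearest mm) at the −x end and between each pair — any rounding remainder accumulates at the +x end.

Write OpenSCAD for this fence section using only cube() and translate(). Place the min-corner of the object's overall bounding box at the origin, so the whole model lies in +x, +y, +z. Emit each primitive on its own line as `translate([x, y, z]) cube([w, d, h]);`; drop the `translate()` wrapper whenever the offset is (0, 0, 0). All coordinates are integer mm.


cube([99, 99, 1793]);
translate([2303, 0, 0]) cube([99, 99, 1793]);
translate([99, 0, 155]) cube([2204, 99, 73]);
translate([99, 0, 1510]) cube([2204, 99, 73]);
translate([183, 99, 56]) cube([92, 24, 1685]);
translate([359, 99, 56]) cube([92, 24, 1685]);
translate([535, 99, 56]) cube([92, 24, 1685]);
translate([711, 99, 56]) cube([92, 24, 1685]);
translate([887, 99, 56]) cube([92, 24, 1685]);
translate([1063, 99, 56]) cube([92, 24, 1685]);
translate([1239, 99, 56]) cube([92, 24, 1685]);
translate([1415, 99, 56]) cube([92, 24, 1685]);
translate([1591, 99, 56]) cube([92, 24, 1685]);
translate([1767, 99, 56]) cube([92, 24, 1685]);
translate([1943, 99, 56]) cube([92, 24, 1685]);
translate([2119, 99, 56]) cube([92, 24, 1685]);


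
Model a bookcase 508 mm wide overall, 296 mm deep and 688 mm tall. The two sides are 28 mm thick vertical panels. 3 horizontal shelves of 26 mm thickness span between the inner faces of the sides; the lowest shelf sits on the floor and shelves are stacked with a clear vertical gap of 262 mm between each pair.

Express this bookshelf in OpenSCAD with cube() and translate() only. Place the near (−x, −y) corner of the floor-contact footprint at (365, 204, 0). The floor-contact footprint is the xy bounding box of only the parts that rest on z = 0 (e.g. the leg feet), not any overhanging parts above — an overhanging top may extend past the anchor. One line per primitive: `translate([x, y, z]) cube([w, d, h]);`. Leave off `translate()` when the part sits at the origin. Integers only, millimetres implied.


translate([365, 204, 0]) cube([28, 296, 688]);
translate([845, 204, 0]) cube([28, 296, 688]);
translate([393, 204, 0]) cube([452, 296, 26]);
translate([393, 204, 288]) cube([452, 296, 26]);
translate([393, 204, 576]) cube([452, 296, 26]);


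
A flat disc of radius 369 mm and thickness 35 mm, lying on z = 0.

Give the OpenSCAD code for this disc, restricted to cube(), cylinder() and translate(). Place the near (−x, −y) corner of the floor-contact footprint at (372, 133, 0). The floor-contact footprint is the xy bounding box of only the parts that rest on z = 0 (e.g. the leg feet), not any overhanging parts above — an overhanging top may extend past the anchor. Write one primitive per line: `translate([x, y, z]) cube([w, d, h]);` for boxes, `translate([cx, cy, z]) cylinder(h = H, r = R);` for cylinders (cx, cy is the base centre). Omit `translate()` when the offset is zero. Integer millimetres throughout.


translate([741, 502, 0]) cylinder(h = 35, r = 369);


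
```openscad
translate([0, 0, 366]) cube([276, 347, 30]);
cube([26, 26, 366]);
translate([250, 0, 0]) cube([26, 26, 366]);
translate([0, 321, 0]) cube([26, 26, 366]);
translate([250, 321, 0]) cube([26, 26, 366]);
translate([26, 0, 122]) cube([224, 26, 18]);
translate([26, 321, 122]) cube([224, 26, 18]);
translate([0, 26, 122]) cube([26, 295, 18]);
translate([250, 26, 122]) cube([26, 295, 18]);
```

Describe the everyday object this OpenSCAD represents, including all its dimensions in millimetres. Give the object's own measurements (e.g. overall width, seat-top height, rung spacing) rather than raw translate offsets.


A simple wooden stool: a rectangular seat 276 mm (x) by 347 mm (y), 30 mm thick, top face at z = 396 mm, on four square legs, each 26×26 mm in cross-section. The legs rest on z = 0, each flush with a corner of the seat. Four stretchers, 26 mm wide and 18 mm tall, connect adjacent legs with their undersides at z = 122 mm, each running between the inner faces of the legs it joins and aligned with the legs' outer faces on the other axis.


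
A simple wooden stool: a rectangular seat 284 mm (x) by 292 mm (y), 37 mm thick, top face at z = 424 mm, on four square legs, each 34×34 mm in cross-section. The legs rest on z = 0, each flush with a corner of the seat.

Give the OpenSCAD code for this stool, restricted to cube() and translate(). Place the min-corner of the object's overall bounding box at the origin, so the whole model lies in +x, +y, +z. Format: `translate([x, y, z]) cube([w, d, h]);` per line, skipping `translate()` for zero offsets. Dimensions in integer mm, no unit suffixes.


translate([0, 0, 387]) cube([284, 292, 37]);
cube([34, 34, 387]);
translate([250, 0, 0]) cube([34, 34, 387]);
translate([0, 258, 0]) cube([34, 34, 387]);
translate([250, 258, 0]) cube([34, 34, 387]);


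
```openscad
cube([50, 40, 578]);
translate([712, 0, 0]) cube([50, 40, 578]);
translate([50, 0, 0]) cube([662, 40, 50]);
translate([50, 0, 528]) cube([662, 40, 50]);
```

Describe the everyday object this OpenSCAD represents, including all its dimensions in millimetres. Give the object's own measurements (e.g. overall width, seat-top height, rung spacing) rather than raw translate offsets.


A rectangular picture frame lying in the x–z plane (depth along y). The opening is 662 mm wide (x) by 478 mm tall (z), surrounded by a border 50 mm wide on all four sides. The frame is 40 mm deep and is made of two full-height vertical stiles with two horizontal rails fitted between them.


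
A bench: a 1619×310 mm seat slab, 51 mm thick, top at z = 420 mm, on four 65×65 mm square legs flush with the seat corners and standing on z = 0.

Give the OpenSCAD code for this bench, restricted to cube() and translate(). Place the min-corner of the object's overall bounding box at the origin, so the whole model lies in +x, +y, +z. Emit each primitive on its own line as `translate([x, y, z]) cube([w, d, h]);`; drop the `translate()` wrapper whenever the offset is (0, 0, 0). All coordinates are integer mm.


// leg_h = 420 − 51 = 369
translate([0, 0, 369]) cube([1619, 310, 51]);
cube([65, 65, 369]);
translate([0, 245, 0]) cube([65, 65, 369]);
translate([1554, 0, 0]) cube([65, 65, 369]);
translate([1554, 245, 0]) cube([65, 65, 369]);


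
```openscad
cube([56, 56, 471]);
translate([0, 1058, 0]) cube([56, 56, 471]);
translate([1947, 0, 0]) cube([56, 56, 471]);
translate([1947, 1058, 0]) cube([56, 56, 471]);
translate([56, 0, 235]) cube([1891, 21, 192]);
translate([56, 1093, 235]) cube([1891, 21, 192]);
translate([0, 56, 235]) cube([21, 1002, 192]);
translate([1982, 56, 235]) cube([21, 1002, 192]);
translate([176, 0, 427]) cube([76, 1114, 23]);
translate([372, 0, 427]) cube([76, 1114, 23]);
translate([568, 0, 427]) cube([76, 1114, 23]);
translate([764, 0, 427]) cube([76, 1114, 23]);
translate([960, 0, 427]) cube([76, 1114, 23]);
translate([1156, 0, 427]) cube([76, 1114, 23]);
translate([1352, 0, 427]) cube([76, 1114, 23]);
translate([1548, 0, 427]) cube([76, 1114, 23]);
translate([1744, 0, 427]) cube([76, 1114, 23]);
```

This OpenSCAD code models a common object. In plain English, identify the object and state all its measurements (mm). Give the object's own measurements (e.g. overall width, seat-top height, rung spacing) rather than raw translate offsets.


A bed frame 2003 mm long (x) by 1114 mm wide (y). Four 56×56 mm corner posts, 471 mm tall, at the corners of the footprint. Four rails of 21 mm thickness and 192 mm height run between adjacent posts with their undersides at z = 235 mm, their outer faces flush with the outside of the frame (the two x-running rails run between the posts' inner faces; the two y-running rails run between the posts' inner faces). 9 slats, each 76 mm wide (x) and 23 mm thick, lie across the top of the two x-running rails, running the full 1114 mm width of the frame in y; along x they sit between the end posts with a 120 mm gap after the −x posts and between neighbouring slats, leaving 127 mm before the +x posts.


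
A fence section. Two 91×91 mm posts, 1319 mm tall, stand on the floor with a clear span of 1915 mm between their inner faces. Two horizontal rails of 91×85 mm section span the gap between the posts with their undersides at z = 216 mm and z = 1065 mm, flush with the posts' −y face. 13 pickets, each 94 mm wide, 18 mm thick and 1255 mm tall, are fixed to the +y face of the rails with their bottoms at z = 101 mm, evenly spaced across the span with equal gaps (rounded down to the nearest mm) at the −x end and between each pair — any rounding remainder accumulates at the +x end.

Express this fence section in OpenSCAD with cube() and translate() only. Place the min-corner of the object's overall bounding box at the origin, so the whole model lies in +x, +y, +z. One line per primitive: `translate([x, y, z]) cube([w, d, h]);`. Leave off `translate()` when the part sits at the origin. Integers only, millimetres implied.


cube([91, 91, 1319]);
translate([2006, 0, 0]) cube([91, 91, 1319]);
translate([91, 0, 216]) cube([1915, 91, 85]);
translate([91, 0, 1065]) cube([1915, 91, 85]);
translate([140, 91, 101]) cube([94, 18, 1255]);
translate([283, 91, 101]) cube([94, 18, 1255]);
translate([426, 91, 101]) cube([94, 18, 1255]);
translate([569, 91, 101]) cube([94, 18, 1255]);
translate([712, 91, 101]) cube([94, 18, 1255]);
translate([855, 91, 101]) cube([94, 18, 1255]);
translate([998, 91, 101]) cube([94, 18, 1255]);
translate([1141, 91, 101]) cube([94, 18, 1255]);
translate([1284, 91, 101]) cube([94, 18, 1255]);
translate([1427, 91, 101]) cube([94, 18, 1255]);
translate([1570, 91, 101]) cube([94, 18, 1255]);
translate([1713, 91, 101]) cube([94, 18, 1255]);
translate([1856, 91, 101]) cube([94, 18, 1255]);
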